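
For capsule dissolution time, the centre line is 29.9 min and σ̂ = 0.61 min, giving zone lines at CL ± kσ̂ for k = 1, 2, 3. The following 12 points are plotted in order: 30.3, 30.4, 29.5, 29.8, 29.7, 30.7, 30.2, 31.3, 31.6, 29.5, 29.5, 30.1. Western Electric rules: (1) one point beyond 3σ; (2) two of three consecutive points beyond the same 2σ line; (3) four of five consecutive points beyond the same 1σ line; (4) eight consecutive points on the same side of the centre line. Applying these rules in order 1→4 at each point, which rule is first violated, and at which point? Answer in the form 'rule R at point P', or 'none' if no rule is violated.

rule 2 at point 9

Zone of each point (C = within 1σ̂, B = 1σ̂–2σ̂, A = 2σ̂–3σ̂, * = beyond 3σ̂; sign = side of CL): 1:+C, 2:+C, 3:-C, 4:-C, 5:-C, 6:+B, 7:+C, 8:+A, 9:+A, 10:-C, 11:-C, 12:+C
Rule 2 (two of three consecutive points beyond the same 2σ limit) is satisfied at point 9.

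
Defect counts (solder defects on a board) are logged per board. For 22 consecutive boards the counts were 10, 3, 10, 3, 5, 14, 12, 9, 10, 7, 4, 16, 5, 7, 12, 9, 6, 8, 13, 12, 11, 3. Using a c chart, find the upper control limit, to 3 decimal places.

c̄ = (10 + 3 + 10 + 3 + 5 + 14 + 12 + 9 + 10 + 7 + 4 + 16 + 5 + 7 + 12 + 9 + 6 + 8 + 13 + 12 + 11 + 3) / 22 = 189 / 22 = 8.5909
UCL = c̄ + 3√c̄ = 8.5909 + 3 × √8.5909 = 8.5909 + 3 × 2.9310 = 17.3840

17.384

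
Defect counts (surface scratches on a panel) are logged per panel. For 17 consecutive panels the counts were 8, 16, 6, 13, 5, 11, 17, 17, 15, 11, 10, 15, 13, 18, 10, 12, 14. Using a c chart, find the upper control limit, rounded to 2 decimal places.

22.98

c̄ = (8 + 16 + 6 + 13 + 5 + 11 + 17 + 17 + 15 + 11 + 10 + 15 + 13 + 18 + 10 + 12 + 14) / 17 = 211 / 17 = 12.4118
UCL = c̄ + 3√c̄ = 12.4118 + 3 × √12.4118 = 12.4118 + 3 × 3.5230 = 22.9809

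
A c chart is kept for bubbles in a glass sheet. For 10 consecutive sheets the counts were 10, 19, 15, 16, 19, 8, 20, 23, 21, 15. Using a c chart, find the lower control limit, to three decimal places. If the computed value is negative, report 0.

4.377

c̄ = (10 + 19 + 15 + 16 + 19 + 8 + 20 + 23 + 21 + 15) / 10 = 166 / 10 = 16.6000
LCL = c̄ − 3√c̄ = 16.6000 − 3 × 4.0743 = 4.3771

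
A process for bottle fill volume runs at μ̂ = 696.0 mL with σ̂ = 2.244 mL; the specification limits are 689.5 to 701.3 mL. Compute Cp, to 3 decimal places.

0.876

Cp = (USL − LSL) / (6σ̂) = (701.3 − 689.5) / (6 × 2.244) = 11.8000 / 13.4640 = 0.8764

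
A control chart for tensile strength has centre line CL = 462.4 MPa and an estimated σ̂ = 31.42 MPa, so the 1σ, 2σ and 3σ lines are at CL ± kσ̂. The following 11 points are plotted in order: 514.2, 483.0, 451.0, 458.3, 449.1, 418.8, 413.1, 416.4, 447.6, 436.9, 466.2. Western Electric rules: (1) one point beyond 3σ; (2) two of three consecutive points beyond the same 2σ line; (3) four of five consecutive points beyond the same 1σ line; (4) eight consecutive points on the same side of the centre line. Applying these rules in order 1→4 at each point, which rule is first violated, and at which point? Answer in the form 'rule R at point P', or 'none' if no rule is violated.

rule 4 at point 10

Zone of each point (C = within 1σ̂, B = 1σ̂–2σ̂, A = 2σ̂–3σ̂, * = beyond 3σ̂; sign = side of CL): 1:+B, 2:+C, 3:-C, 4:-C, 5:-C, 6:-B, 7:-B, 8:-B, 9:-C, 10:-C, 11:+C
Rule 4 (eight consecutive points on the same side of the centre line) is satisfied at point 10.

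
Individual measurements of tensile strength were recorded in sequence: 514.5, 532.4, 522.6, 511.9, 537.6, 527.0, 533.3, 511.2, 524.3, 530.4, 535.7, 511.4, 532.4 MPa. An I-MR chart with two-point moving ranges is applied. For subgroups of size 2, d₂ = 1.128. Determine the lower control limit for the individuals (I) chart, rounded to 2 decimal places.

486.66

X̄ = (514.5 + 532.4 + 522.6 + 511.9 + 537.6 + 527.0 + 533.3 + 511.2 + 524.3 + 530.4 + 535.7 + 511.4 + 532.4) / 13 = 524.9769
Moving ranges: 17.9, 9.8, 10.7, 25.7, 10.6, 6.3, 22.1, 13.1, 6.1, 5.3, 24.3, 21.0; M̄R̄ = 172.9000 / 12 = 14.4083
LCL = X̄ − 3·M̄R̄/d₂ = 524.9769 − 3 × 14.4083 / 1.128 = 486.6569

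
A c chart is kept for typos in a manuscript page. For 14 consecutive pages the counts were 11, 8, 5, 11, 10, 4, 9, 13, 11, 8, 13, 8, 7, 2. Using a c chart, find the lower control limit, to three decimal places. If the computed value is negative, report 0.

0.000

c̄ = (11 + 8 + 5 + 11 + 10 + 4 + 9 + 13 + 11 + 8 + 13 + 8 + 7 + 2) / 14 = 120 / 14 = 8.5714
LCL = c̄ − 3√c̄ = 8.5714 − 3 × 2.9277 = -0.2117 → 0 (cannot be negative)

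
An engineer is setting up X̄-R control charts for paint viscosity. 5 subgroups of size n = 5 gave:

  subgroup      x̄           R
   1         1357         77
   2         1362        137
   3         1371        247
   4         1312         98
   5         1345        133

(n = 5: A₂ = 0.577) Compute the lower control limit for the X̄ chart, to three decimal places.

1269.543

X̄̄ = (1357 + 1362 + 1371 + 1312 + 1345) / 5 = 6747.0000 / 5 = 1349.4000
R̄ = (77 + 137 + 247 + 98 + 133) / 5 = 692.0000 / 5 = 138.4000
LCL = X̄̄ − A₂·R̄ = 1349.4000 − 0.577 × 138.4000 = 1269.5432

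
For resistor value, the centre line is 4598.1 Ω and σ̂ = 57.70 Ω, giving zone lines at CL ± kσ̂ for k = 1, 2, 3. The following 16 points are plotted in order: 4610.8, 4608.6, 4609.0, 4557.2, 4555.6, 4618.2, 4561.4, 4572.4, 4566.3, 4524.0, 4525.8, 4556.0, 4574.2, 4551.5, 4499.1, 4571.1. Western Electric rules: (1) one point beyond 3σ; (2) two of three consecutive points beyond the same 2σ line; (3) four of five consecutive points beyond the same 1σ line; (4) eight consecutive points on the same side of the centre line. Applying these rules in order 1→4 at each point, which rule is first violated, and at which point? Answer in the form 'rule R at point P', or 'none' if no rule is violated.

rule 4 at point 14

Zone of each point (C = within 1σ̂, B = 1σ̂–2σ̂, A = 2σ̂–3σ̂, * = beyond 3σ̂; sign = side of CL): 1:+C, 2:+C, 3:+C, 4:-C, 5:-C, 6:+C, 7:-C, 8:-C, 9:-C, 10:-B, 11:-B, 12:-C, 13:-C, 14:-C, 15:-B, 16:-C
Rule 4 (eight consecutive points on the same side of the centre line) is satisfied at point 14.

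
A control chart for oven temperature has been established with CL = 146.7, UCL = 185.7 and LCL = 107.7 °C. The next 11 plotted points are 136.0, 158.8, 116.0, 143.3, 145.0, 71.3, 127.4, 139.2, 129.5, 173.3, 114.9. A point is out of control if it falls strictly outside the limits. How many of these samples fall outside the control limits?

Compare each point to [107.7, 185.7]: sample 6 = 71.3 < LCL.

1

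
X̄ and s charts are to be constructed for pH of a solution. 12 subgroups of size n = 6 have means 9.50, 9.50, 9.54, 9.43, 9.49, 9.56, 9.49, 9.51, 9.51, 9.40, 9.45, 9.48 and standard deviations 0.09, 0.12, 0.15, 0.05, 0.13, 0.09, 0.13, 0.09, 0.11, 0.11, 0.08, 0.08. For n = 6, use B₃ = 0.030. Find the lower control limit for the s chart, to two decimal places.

0.00

s̄ = (0.09 + 0.12 + 0.15 + 0.05 + 0.13 + 0.09 + 0.13 + 0.09 + 0.11 + 0.11 + 0.08 + 0.08) / 12 = 0.1025
LCL_s = B₃·s̄ = 0.030 × 0.1025 = 0.0031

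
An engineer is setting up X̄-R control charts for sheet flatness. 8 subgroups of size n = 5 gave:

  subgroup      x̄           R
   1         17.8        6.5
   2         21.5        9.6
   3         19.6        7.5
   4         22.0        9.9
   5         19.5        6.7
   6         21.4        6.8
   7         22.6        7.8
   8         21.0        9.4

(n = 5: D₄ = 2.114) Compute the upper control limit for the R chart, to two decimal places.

R̄ = (6.5 + 9.6 + 7.5 + 9.9 + 6.7 + 6.8 + 7.8 + 9.4) / 8 = 64.2000 / 8 = 8.0250
UCL_R = D₄·R̄ = 2.114 × 8.0250 = 16.9648

16.96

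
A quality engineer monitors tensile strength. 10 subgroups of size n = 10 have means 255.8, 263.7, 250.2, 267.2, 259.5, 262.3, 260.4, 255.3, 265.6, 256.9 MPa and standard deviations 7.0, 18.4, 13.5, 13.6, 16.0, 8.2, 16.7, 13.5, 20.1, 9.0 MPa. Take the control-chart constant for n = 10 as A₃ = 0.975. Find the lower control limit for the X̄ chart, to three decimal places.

X̄̄ = (255.8 + 263.7 + 250.2 + 267.2 + 259.5 + 262.3 + 260.4 + 255.3 + 265.6 + 256.9) / 10 = 259.6900
s̄ = (7.0 + 18.4 + 13.5 + 13.6 + 16.0 + 8.2 + 16.7 + 13.5 + 20.1 + 9.0) / 10 = 13.6000
LCL = X̄̄ − A₃·s̄ = 259.6900 − 0.975 × 13.6000 = 246.4300

246.430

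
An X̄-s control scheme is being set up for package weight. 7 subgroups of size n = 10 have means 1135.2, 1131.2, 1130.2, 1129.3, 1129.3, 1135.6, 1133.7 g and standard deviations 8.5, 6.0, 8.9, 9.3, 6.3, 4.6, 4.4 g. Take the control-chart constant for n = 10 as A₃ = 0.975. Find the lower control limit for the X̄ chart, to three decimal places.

X̄̄ = (1135.2 + 1131.2 + 1130.2 + 1129.3 + 1129.3 + 1135.6 + 1133.7) / 7 = 1132.0714
s̄ = (8.5 + 6.0 + 8.9 + 9.3 + 6.3 + 4.6 + 4.4) / 7 = 6.8571
LCL = X̄̄ − A₃·s̄ = 1132.0714 − 0.975 × 6.8571 = 1125.3857

1125.386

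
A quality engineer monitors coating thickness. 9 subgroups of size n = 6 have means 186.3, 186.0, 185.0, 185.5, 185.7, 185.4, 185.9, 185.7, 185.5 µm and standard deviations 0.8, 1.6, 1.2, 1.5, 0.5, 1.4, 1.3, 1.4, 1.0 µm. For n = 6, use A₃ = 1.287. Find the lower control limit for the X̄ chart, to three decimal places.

184.137

X̄̄ = (186.3 + 186.0 + 185.0 + 185.5 + 185.7 + 185.4 + 185.9 + 185.7 + 185.5) / 9 = 185.6667
s̄ = (0.8 + 1.6 + 1.2 + 1.5 + 0.5 + 1.4 + 1.3 + 1.4 + 1.0) / 9 = 1.1889
LCL = X̄̄ − A₃·s̄ = 185.6667 − 1.287 × 1.1889 = 184.1366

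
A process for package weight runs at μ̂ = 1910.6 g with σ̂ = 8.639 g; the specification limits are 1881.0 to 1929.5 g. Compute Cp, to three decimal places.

Cp = (USL − LSL) / (6σ̂) = (1929.5 − 1881.0) / (6 × 8.639) = 48.5000 / 51.8340 = 0.9357

0.936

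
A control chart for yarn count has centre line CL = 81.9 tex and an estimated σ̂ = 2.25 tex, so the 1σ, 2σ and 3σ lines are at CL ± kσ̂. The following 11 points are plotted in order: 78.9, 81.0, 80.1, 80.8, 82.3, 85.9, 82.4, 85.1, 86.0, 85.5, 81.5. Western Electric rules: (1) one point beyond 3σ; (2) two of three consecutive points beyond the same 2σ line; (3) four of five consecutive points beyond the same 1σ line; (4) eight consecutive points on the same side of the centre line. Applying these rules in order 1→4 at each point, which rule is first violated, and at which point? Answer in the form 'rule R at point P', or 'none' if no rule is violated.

Zone of each point (C = within 1σ̂, B = 1σ̂–2σ̂, A = 2σ̂–3σ̂, * = beyond 3σ̂; sign = side of CL): 1:-B, 2:-C, 3:-C, 4:-C, 5:+C, 6:+B, 7:+C, 8:+B, 9:+B, 10:+B, 11:-C
Rule 3 (four of five consecutive points beyond the same 1σ limit) is satisfied at point 10.

rule 3 at point 10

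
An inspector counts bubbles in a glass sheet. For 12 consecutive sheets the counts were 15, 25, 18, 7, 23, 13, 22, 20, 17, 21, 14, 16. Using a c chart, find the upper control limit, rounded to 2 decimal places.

c̄ = (15 + 25 + 18 + 7 + 23 + 13 + 22 + 20 + 17 + 21 + 14 + 16) / 12 = 211 / 12 = 17.5833
UCL = c̄ + 3√c̄ = 17.5833 + 3 × √17.5833 = 17.5833 + 3 × 4.1932 = 30.1631

30.16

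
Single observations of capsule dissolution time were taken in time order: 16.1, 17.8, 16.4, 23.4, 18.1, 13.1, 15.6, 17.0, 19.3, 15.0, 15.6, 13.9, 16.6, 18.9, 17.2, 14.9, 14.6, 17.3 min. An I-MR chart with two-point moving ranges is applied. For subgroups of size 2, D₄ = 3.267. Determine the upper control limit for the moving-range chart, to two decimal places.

8.69

Moving ranges: 1.7, 1.4, 7.0, 5.3, 5.0, 2.5, 1.4, 2.3, 4.3, 0.6, 1.7, 2.7, 2.3, 1.7, 2.3, 0.3, 2.7; M̄R̄ = 45.2000 / 17 = 2.6588
UCL_MR = D₄·M̄R̄ = 3.267 × 2.6588 = 8.6864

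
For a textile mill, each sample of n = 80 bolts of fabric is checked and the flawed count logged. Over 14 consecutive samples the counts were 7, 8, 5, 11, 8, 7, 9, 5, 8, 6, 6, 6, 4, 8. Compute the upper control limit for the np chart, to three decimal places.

14.582

p̄ = Σdᵢ / (k·n) = 98 / (14 × 80) = 0.08750
UCL = np̄ + 3·√(np̄(1−p̄)) = 7.0000 + 3 × √(7.0000×0.91250) = 7.0000 + 3 × 2.5274 = 14.5821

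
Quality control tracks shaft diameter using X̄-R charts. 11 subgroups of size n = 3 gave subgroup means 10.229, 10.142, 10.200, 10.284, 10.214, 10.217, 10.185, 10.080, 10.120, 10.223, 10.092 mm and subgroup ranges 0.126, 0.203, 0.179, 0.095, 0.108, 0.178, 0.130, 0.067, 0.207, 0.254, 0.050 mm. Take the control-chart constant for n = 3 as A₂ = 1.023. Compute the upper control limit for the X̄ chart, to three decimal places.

X̄̄ = (10.229 + 10.142 + 10.200 + 10.284 + 10.214 + 10.217 + 10.185 + 10.080 + 10.120 + 10.223 + 10.092) / 11 = 111.9860 / 11 = 10.1805
R̄ = (0.126 + 0.203 + 0.179 + 0.095 + 0.108 + 0.178 + 0.130 + 0.067 + 0.207 + 0.254 + 0.050) / 11 = 1.5970 / 11 = 0.1452
UCL = X̄̄ + A₂·R̄ = 10.1805 + 1.023 × 0.1452 = 10.3291

10.329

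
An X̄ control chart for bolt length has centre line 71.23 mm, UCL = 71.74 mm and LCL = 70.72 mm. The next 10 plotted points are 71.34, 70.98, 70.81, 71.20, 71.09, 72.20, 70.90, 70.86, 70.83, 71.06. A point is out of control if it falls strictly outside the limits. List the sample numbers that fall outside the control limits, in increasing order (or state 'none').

6

Compare each point to [70.72, 71.74]: sample 6 = 72.20 > UCL.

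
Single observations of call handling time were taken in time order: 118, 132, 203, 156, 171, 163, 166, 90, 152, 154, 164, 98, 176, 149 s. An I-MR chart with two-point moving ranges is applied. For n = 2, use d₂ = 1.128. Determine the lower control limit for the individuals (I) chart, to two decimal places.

51.43

X̄ = (118 + 132 + 203 + 156 + 171 + 163 + 166 + 90 + 152 + 154 + 164 + 98 + 176 + 149) / 14 = 149.4286
Moving ranges: 14, 71, 47, 15, 8, 3, 76, 62, 2, 10, 66, 78, 27; M̄R̄ = 479.0000 / 13 = 36.8462
LCL = X̄ − 3·M̄R̄/d₂ = 149.4286 − 3 × 36.8462 / 1.128 = 51.4335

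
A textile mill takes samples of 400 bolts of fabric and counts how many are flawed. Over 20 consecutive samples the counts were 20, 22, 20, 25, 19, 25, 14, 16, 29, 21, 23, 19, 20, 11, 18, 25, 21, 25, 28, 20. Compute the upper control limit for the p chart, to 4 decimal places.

p̄ = Σdᵢ / (k·n) = 421 / (20 × 400) = 0.05262
UCL = p̄ + 3·√(p̄(1−p̄)/n) = 0.05262 + 3 × √(0.05262×0.94737/400) = 0.05262 + 3 × 0.01116 = 0.08612

0.0861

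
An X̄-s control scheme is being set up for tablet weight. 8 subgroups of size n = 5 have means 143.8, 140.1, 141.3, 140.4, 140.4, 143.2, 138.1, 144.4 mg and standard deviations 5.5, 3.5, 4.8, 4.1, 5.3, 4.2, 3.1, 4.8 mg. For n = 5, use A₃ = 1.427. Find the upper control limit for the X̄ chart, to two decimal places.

147.76

X̄̄ = (143.8 + 140.1 + 141.3 + 140.4 + 140.4 + 143.2 + 138.1 + 144.4) / 8 = 141.4625
s̄ = (5.5 + 3.5 + 4.8 + 4.1 + 5.3 + 4.2 + 3.1 + 4.8) / 8 = 4.4125
UCL = X̄̄ + A₃·s̄ = 141.4625 + 1.427 × 4.4125 = 147.7591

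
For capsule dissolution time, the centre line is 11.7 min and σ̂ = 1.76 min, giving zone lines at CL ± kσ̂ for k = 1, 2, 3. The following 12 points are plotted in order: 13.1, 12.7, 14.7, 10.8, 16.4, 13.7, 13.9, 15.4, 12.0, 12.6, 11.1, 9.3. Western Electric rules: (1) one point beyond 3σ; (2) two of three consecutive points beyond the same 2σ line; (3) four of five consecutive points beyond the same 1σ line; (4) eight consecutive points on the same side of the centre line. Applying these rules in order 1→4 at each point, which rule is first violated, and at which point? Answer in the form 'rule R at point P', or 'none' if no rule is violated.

Zone of each point (C = within 1σ̂, B = 1σ̂–2σ̂, A = 2σ̂–3σ̂, * = beyond 3σ̂; sign = side of CL): 1:+C, 2:+C, 3:+B, 4:-C, 5:+A, 6:+B, 7:+B, 8:+A, 9:+C, 10:+C, 11:-C, 12:-B
Rule 3 (four of five consecutive points beyond the same 1σ limit) is satisfied at point 7.

rule 3 at point 7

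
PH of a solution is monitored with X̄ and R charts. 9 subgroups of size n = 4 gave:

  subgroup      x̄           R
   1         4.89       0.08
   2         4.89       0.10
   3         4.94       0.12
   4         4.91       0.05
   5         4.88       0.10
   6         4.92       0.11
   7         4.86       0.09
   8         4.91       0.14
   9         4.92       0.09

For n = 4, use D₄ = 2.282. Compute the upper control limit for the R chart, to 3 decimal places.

0.223

R̄ = (0.08 + 0.10 + 0.12 + 0.05 + 0.10 + 0.11 + 0.09 + 0.14 + 0.09) / 9 = 0.8800 / 9 = 0.0978
UCL_R = D₄·R̄ = 2.282 × 0.0978 = 0.2231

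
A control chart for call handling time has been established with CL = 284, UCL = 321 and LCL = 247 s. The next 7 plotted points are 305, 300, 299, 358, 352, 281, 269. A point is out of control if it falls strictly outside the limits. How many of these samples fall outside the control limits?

Compare each point to [247, 321]: sample 4 = 358 > UCL; sample 5 = 352 > UCL.

2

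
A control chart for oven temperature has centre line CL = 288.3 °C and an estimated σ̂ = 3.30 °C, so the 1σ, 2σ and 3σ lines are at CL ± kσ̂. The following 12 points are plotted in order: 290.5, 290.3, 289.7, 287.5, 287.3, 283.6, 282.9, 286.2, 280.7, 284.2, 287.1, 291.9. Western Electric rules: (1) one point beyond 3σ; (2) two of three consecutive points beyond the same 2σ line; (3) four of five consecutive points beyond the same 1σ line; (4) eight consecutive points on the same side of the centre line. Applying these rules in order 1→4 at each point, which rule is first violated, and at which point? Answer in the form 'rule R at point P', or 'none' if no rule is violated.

rule 3 at point 10

Zone of each point (C = within 1σ̂, B = 1σ̂–2σ̂, A = 2σ̂–3σ̂, * = beyond 3σ̂; sign = side of CL): 1:+C, 2:+C, 3:+C, 4:-C, 5:-C, 6:-B, 7:-B, 8:-C, 9:-A, 10:-B, 11:-C, 12:+B
Rule 3 (four of five consecutive points beyond the same 1σ limit) is satisfied at point 10.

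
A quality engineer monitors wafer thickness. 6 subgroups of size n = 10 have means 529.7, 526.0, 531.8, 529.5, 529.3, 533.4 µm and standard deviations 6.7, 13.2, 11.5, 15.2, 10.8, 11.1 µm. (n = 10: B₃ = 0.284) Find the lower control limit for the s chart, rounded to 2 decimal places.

3.24

s̄ = (6.7 + 13.2 + 11.5 + 15.2 + 10.8 + 11.1) / 6 = 11.4167
LCL_s = B₃·s̄ = 0.284 × 11.4167 = 3.2423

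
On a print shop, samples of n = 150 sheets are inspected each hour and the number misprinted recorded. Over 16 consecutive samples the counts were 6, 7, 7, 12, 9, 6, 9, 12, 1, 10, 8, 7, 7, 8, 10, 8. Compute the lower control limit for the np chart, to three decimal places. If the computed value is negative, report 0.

p̄ = Σdᵢ / (k·n) = 127 / (16 × 150) = 0.05292
LCL = np̄ − 3·√(np̄(1−p̄)) = 7.9375 − 3 × 2.7418 = -0.2879 → 0 (negative, so LCL = 0)

0.000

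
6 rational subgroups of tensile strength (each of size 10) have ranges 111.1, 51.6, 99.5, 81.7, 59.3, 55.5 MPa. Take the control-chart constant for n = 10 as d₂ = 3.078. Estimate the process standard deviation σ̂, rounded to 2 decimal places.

R̄ = (111.1 + 51.6 + 99.5 + 81.7 + 59.3 + 55.5) / 6 = 76.4500
σ̂ = R̄ / d₂ = 76.4500 / 3.078 = 24.8376

24.84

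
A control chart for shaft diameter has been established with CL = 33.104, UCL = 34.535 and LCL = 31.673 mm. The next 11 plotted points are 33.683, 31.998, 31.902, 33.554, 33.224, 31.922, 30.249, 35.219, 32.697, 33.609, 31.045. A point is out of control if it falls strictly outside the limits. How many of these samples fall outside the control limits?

3

Compare each point to [31.673, 34.535]: sample 7 = 30.249 < LCL; sample 8 = 35.219 > UCL; sample 11 = 31.045 < LCL.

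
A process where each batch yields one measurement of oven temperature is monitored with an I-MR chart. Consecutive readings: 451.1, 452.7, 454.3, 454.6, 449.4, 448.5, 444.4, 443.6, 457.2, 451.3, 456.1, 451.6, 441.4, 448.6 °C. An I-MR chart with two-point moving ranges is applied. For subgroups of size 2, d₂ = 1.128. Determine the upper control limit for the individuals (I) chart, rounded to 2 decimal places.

X̄ = (451.1 + 452.7 + 454.3 + 454.6 + 449.4 + 448.5 + 444.4 + 443.6 + 457.2 + 451.3 + 456.1 + 451.6 + 441.4 + 448.6) / 14 = 450.3429
Moving ranges: 1.6, 1.6, 0.3, 5.2, 0.9, 4.1, 0.8, 13.6, 5.9, 4.8, 4.5, 10.2, 7.2; M̄R̄ = 60.7000 / 13 = 4.6692
UCL = X̄ + 3·M̄R̄/d₂ = 450.3429 + 3 × 4.6692 / 1.128 = 462.7610

462.76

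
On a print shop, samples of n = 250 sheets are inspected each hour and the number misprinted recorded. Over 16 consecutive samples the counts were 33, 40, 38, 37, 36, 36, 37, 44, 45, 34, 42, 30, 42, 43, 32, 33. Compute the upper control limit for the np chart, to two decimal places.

p̄ = Σdᵢ / (k·n) = 602 / (16 × 250) = 0.15050
UCL = np̄ + 3·√(np̄(1−p̄)) = 37.6250 + 3 × √(37.6250×0.84950) = 37.6250 + 3 × 5.6535 = 54.5856

54.59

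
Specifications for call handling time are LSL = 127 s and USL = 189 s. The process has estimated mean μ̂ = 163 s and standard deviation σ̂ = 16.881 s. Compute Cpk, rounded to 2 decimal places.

0.51

Cpu = (USL − μ̂) / (3σ̂) = (189 − 163) / (3 × 16.881) = 0.5134; Cpl = (μ̂ − LSL) / (3σ̂) = (163 − 127) / (3 × 16.881) = 0.7109; Cpk = min(Cpu, Cpl) = 0.5134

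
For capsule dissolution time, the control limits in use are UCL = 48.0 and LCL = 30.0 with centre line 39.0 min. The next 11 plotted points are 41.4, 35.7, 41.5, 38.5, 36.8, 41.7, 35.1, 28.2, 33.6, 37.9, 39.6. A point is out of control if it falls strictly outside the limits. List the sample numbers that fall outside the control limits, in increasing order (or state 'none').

Compare each point to [30.0, 48.0]: sample 8 = 28.2 < LCL.

8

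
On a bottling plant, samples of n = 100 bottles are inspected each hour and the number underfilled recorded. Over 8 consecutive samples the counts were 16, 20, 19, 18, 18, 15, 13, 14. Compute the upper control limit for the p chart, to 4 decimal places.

0.2779

p̄ = Σdᵢ / (k·n) = 133 / (8 × 100) = 0.16625
UCL = p̄ + 3·√(p̄(1−p̄)/n) = 0.16625 + 3 × √(0.16625×0.83375/100) = 0.16625 + 3 × 0.03723 = 0.27794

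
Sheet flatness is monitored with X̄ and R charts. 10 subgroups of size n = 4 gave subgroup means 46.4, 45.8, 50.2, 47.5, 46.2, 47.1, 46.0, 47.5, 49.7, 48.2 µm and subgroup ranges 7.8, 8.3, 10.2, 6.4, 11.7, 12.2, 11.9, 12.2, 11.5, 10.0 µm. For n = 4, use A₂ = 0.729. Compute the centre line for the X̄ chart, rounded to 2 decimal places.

47.46

X̄̄ = (46.4 + 45.8 + 50.2 + 47.5 + 46.2 + 47.1 + 46.0 + 47.5 + 49.7 + 48.2) / 10 = 474.6000 / 10 = 47.4600
CL = X̄̄ = 47.4600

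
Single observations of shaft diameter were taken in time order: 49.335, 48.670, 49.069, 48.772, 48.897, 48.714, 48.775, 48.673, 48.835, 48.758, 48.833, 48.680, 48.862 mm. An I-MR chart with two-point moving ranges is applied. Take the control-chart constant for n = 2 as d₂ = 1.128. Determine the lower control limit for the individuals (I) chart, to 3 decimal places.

X̄ = (49.335 + 48.670 + 49.069 + 48.772 + 48.897 + 48.714 + 48.775 + 48.673 + 48.835 + 48.758 + 48.833 + 48.680 + 48.862) / 13 = 48.8364
Moving ranges: 0.665, 0.399, 0.297, 0.125, 0.183, 0.061, 0.102, 0.162, 0.077, 0.075, 0.153, 0.182; M̄R̄ = 2.4810 / 12 = 0.2067
LCL = X̄ − 3·M̄R̄/d₂ = 48.8364 − 3 × 0.2067 / 1.128 = 48.2865

48.287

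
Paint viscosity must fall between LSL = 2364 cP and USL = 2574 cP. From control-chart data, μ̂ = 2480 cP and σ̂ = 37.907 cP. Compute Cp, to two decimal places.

0.92

Cp = (USL − LSL) / (6σ̂) = (2574 − 2364) / (6 × 37.907) = 210.0000 / 227.4420 = 0.9233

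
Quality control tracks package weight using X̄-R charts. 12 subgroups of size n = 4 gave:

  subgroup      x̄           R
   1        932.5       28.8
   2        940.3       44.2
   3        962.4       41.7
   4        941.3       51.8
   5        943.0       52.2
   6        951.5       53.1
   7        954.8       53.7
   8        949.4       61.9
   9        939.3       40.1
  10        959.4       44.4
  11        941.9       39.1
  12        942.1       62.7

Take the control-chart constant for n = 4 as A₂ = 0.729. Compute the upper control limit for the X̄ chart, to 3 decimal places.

X̄̄ = (932.5 + 940.3 + 962.4 + 941.3 + 943.0 + 951.5 + 954.8 + 949.4 + 939.3 + 959.4 + 941.9 + 942.1) / 12 = 11357.9000 / 12 = 946.4917
R̄ = (28.8 + 44.2 + 41.7 + 51.8 + 52.2 + 53.1 + 53.7 + 61.9 + 40.1 + 44.4 + 39.1 + 62.7) / 12 = 573.7000 / 12 = 47.8083
UCL = X̄̄ + A₂·R̄ = 946.4917 + 0.729 × 47.8083 = 981.3439

981.344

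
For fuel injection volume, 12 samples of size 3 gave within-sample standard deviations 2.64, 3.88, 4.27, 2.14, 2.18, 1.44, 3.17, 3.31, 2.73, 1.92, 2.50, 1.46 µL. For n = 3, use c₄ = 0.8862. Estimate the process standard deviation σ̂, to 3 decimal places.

s̄ = (2.64 + 3.88 + 4.27 + 2.14 + 2.18 + 1.44 + 3.17 + 3.31 + 2.73 + 1.92 + 2.50 + 1.46) / 12 = 2.6367
σ̂ = s̄ / c₄ = 2.6367 / 0.8862 = 2.9753

2.975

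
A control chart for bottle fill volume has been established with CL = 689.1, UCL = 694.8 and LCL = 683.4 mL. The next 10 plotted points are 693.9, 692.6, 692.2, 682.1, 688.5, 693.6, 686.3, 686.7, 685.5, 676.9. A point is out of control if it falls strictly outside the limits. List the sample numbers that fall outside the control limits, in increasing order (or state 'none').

4, 10

Compare each point to [683.4, 694.8]: sample 4 = 682.1 < LCL; sample 10 = 676.9 < LCL.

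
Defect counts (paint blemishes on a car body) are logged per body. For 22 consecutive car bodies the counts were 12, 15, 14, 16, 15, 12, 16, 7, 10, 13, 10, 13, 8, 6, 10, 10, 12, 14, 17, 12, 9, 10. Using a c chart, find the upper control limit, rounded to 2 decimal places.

22.20

c̄ = (12 + 15 + 14 + 16 + 15 + 12 + 16 + 7 + 10 + 13 + 10 + 13 + 8 + 6 + 10 + 10 + 12 + 14 + 17 + 12 + 9 + 10) / 22 = 261 / 22 = 11.8636
UCL = c̄ + 3√c̄ = 11.8636 + 3 × √11.8636 = 11.8636 + 3 × 3.4444 = 22.1967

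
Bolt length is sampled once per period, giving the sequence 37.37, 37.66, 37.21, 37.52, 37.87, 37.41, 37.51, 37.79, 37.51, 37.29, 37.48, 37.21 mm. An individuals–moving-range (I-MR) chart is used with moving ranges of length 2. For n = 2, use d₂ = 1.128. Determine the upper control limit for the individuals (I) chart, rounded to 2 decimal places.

38.26

X̄ = (37.37 + 37.66 + 37.21 + 37.52 + 37.87 + 37.41 + 37.51 + 37.79 + 37.51 + 37.29 + 37.48 + 37.21) / 12 = 37.4858
Moving ranges: 0.29, 0.45, 0.31, 0.35, 0.46, 0.10, 0.28, 0.28, 0.22, 0.19, 0.27; M̄R̄ = 3.2000 / 11 = 0.2909
UCL = X̄ + 3·M̄R̄/d₂ = 37.4858 + 3 × 0.2909 / 1.128 = 38.2595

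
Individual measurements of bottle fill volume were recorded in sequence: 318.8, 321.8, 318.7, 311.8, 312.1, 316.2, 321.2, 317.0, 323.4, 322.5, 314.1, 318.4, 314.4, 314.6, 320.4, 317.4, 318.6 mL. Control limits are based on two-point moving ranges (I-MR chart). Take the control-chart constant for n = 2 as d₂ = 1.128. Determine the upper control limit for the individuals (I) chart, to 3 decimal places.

X̄ = (318.8 + 321.8 + 318.7 + 311.8 + 312.1 + 316.2 + 321.2 + 317.0 + 323.4 + 322.5 + 314.1 + 318.4 + 314.4 + 314.6 + 320.4 + 317.4 + 318.6) / 17 = 317.7294
Moving ranges: 3.0, 3.1, 6.9, 0.3, 4.1, 5.0, 4.2, 6.4, 0.9, 8.4, 4.3, 4.0, 0.2, 5.8, 3.0, 1.2; M̄R̄ = 60.8000 / 16 = 3.8000
UCL = X̄ + 3·M̄R̄/d₂ = 317.7294 + 3 × 3.8000 / 1.128 = 327.8358

327.836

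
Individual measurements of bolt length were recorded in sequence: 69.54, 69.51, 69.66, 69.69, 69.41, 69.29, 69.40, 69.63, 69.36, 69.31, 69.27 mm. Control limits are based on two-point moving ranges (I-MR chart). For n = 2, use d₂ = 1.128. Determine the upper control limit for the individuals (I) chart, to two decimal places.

X̄ = (69.54 + 69.51 + 69.66 + 69.69 + 69.41 + 69.29 + 69.40 + 69.63 + 69.36 + 69.31 + 69.27) / 11 = 69.4609
Moving ranges: 0.03, 0.15, 0.03, 0.28, 0.12, 0.11, 0.23, 0.27, 0.05, 0.04; M̄R̄ = 1.3100 / 10 = 0.1310
UCL = X̄ + 3·M̄R̄/d₂ = 69.4609 + 3 × 0.1310 / 1.128 = 69.8093

69.81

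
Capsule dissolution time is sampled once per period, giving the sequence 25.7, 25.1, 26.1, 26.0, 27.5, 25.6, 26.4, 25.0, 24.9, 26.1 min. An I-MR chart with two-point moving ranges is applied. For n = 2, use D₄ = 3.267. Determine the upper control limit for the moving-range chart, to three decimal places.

3.122

Moving ranges: 0.6, 1.0, 0.1, 1.5, 1.9, 0.8, 1.4, 0.1, 1.2; M̄R̄ = 8.6000 / 9 = 0.9556
UCL_MR = D₄·M̄R̄ = 3.267 × 0.9556 = 3.1218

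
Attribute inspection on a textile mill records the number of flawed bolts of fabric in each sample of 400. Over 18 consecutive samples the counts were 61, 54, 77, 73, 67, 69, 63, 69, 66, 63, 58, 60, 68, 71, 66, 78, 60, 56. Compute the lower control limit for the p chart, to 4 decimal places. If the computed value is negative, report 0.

0.1082

p̄ = Σdᵢ / (k·n) = 1179 / (18 × 400) = 0.16375
LCL = p̄ − 3·√(p̄(1−p̄)/n) = 0.16375 − 3 × 0.01850 = 0.10824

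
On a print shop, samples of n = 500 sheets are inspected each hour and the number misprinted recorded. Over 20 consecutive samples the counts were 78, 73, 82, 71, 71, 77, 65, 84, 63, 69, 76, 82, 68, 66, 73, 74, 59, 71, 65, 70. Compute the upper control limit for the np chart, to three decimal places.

95.381

p̄ = Σdᵢ / (k·n) = 1437 / (20 × 500) = 0.14370
UCL = np̄ + 3·√(np̄(1−p̄)) = 71.8500 + 3 × √(71.8500×0.85630) = 71.8500 + 3 × 7.8438 = 95.3814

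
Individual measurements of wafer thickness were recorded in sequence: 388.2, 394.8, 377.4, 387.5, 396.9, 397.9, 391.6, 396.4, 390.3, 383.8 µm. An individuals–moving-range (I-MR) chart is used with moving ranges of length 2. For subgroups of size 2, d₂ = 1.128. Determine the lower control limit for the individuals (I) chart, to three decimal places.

370.326

X̄ = (388.2 + 394.8 + 377.4 + 387.5 + 396.9 + 397.9 + 391.6 + 396.4 + 390.3 + 383.8) / 10 = 390.4800
Moving ranges: 6.6, 17.4, 10.1, 9.4, 1.0, 6.3, 4.8, 6.1, 6.5; M̄R̄ = 68.2000 / 9 = 7.5778
LCL = X̄ − 3·M̄R̄/d₂ = 390.4800 − 3 × 7.5778 / 1.128 = 370.3263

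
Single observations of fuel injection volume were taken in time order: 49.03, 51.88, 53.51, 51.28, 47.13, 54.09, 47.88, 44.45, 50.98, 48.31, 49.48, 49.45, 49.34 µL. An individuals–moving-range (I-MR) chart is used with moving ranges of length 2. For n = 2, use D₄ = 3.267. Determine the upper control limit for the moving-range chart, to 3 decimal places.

10.337

Moving ranges: 2.85, 1.63, 2.23, 4.15, 6.96, 6.21, 3.43, 6.53, 2.67, 1.17, 0.03, 0.11; M̄R̄ = 37.9700 / 12 = 3.1642
UCL_MR = D₄·M̄R̄ = 3.267 × 3.1642 = 10.3373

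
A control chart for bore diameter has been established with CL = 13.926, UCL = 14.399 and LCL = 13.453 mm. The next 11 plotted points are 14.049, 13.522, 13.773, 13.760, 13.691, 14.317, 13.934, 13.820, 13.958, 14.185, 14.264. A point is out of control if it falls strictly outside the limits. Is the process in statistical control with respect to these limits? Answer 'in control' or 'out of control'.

All 11 points lie within [13.453, 14.399].

in control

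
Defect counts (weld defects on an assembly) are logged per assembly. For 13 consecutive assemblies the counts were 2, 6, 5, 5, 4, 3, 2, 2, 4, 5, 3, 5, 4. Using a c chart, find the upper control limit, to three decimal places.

c̄ = (2 + 6 + 5 + 5 + 4 + 3 + 2 + 2 + 4 + 5 + 3 + 5 + 4) / 13 = 50 / 13 = 3.8462
UCL = c̄ + 3√c̄ = 3.8462 + 3 × √3.8462 = 3.8462 + 3 × 1.9612 = 9.7296

9.730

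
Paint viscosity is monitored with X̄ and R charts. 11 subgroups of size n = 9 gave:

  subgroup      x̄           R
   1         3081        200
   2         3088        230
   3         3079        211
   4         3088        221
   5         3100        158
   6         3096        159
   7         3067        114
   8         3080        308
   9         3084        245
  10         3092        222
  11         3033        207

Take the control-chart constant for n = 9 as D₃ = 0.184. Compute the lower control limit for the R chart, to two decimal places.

38.05

R̄ = (200 + 230 + 211 + 221 + 158 + 159 + 114 + 308 + 245 + 222 + 207) / 11 = 2275.0000 / 11 = 206.8182
LCL_R = D₃·R̄ = 0.184 × 206.8182 = 38.0545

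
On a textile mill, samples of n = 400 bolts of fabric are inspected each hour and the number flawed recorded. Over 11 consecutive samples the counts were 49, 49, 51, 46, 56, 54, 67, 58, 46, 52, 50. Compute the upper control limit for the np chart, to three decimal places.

72.813

p̄ = Σdᵢ / (k·n) = 578 / (11 × 400) = 0.13136
UCL = np̄ + 3·√(np̄(1−p̄)) = 52.5455 + 3 × √(52.5455×0.86864) = 52.5455 + 3 × 6.7560 = 72.8133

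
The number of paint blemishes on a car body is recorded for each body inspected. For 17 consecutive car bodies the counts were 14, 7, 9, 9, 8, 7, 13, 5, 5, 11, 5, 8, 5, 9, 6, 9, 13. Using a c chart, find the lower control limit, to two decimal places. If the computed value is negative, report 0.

c̄ = (14 + 7 + 9 + 9 + 8 + 7 + 13 + 5 + 5 + 11 + 5 + 8 + 5 + 9 + 6 + 9 + 13) / 17 = 143 / 17 = 8.4118
LCL = c̄ − 3√c̄ = 8.4118 − 3 × 2.9003 = -0.2891 → 0 (cannot be negative)

0.00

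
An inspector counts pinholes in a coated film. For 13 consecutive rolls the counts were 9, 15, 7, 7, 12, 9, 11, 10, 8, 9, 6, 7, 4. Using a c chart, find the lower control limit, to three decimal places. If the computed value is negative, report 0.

0.000

c̄ = (9 + 15 + 7 + 7 + 12 + 9 + 11 + 10 + 8 + 9 + 6 + 7 + 4) / 13 = 114 / 13 = 8.7692
LCL = c̄ − 3√c̄ = 8.7692 − 3 × 2.9613 = -0.1146 → 0 (cannot be negative)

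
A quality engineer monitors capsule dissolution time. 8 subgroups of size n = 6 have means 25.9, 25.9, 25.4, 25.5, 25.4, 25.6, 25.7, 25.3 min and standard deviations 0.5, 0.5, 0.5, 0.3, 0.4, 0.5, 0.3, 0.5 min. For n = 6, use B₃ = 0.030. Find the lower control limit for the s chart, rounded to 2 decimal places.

s̄ = (0.5 + 0.5 + 0.5 + 0.3 + 0.4 + 0.5 + 0.3 + 0.5) / 8 = 0.4375
LCL_s = B₃·s̄ = 0.030 × 0.4375 = 0.0131

0.01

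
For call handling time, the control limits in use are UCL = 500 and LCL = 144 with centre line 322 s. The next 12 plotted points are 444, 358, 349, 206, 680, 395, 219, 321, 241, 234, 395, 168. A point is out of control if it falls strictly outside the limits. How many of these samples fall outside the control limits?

Compare each point to [144, 500]: sample 5 = 680 > UCL.

1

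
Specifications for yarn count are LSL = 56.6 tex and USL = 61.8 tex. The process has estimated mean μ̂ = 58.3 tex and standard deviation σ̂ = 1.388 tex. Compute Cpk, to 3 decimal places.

Cpu = (USL − μ̂) / (3σ̂) = (61.8 − 58.3) / (3 × 1.388) = 0.8405; Cpl = (μ̂ − LSL) / (3σ̂) = (58.3 − 56.6) / (3 × 1.388) = 0.4083; Cpk = min(Cpu, Cpl) = 0.4083

0.408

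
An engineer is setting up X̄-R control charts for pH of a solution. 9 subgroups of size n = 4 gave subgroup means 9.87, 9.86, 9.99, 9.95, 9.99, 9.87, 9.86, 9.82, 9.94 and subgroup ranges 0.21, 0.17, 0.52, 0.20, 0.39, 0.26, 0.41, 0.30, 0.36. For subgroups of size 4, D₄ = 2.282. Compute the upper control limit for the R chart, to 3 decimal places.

R̄ = (0.21 + 0.17 + 0.52 + 0.20 + 0.39 + 0.26 + 0.41 + 0.30 + 0.36) / 9 = 2.8200 / 9 = 0.3133
UCL_R = D₄·R̄ = 2.282 × 0.3133 = 0.7150

0.715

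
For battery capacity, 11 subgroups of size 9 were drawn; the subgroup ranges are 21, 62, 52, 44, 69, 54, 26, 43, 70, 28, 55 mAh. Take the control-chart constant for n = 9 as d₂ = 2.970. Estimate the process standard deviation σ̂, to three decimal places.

R̄ = (21 + 62 + 52 + 44 + 69 + 54 + 26 + 43 + 70 + 28 + 55) / 11 = 47.6364
σ̂ = R̄ / d₂ = 47.6364 / 2.970 = 16.0392

16.039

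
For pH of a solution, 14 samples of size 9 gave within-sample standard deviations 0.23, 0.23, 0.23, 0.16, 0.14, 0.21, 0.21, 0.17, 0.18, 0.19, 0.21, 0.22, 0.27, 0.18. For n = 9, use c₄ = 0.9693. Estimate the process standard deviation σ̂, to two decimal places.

0.21

s̄ = (0.23 + 0.23 + 0.23 + 0.16 + 0.14 + 0.21 + 0.21 + 0.17 + 0.18 + 0.19 + 0.21 + 0.22 + 0.27 + 0.18) / 14 = 0.2021
σ̂ = s̄ / c₄ = 0.2021 / 0.9693 = 0.2085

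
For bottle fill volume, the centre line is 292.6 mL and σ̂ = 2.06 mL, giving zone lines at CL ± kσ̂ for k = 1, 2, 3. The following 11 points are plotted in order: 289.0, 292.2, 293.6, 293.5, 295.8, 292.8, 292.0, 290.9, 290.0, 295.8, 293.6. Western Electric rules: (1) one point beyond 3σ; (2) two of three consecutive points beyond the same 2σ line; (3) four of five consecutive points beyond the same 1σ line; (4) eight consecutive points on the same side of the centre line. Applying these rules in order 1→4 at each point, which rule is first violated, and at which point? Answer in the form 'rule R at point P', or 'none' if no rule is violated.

none

Zone of each point (C = within 1σ̂, B = 1σ̂–2σ̂, A = 2σ̂–3σ̂, * = beyond 3σ̂; sign = side of CL): 1:-B, 2:-C, 3:+C, 4:+C, 5:+B, 6:+C, 7:-C, 8:-C, 9:-B, 10:+B, 11:+C
No rule fires across all 11 points.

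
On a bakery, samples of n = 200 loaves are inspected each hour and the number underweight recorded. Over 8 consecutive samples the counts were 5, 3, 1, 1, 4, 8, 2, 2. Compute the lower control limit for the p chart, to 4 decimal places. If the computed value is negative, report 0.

0.0000

p̄ = Σdᵢ / (k·n) = 26 / (8 × 200) = 0.01625
LCL = p̄ − 3·√(p̄(1−p̄)/n) = 0.01625 − 3 × 0.00894 = -0.01057 → 0 (negative, so LCL = 0)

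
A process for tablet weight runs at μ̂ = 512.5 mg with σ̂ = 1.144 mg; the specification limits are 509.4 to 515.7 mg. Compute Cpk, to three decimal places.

0.903

Cpu = (USL − μ̂) / (3σ̂) = (515.7 − 512.5) / (3 × 1.144) = 0.9324; Cpl = (μ̂ − LSL) / (3σ̂) = (512.5 − 509.4) / (3 × 1.144) = 0.9033; Cpk = min(Cpu, Cpl) = 0.9033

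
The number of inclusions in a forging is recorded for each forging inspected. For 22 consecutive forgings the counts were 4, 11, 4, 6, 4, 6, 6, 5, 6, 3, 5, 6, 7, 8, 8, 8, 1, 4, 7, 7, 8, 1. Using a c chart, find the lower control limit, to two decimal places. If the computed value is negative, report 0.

0.00

c̄ = (4 + 11 + 4 + 6 + 4 + 6 + 6 + 5 + 6 + 3 + 5 + 6 + 7 + 8 + 8 + 8 + 1 + 4 + 7 + 7 + 8 + 1) / 22 = 125 / 22 = 5.6818
LCL = c̄ − 3√c̄ = 5.6818 − 3 × 2.3837 = -1.4692 → 0 (cannot be negative)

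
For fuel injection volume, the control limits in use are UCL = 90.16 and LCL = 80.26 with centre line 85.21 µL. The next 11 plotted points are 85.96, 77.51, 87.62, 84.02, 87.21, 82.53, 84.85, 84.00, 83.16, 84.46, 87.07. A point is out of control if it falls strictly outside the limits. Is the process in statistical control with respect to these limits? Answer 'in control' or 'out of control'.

Compare each point to [80.26, 90.16]: sample 2 = 77.51 < LCL.

out of control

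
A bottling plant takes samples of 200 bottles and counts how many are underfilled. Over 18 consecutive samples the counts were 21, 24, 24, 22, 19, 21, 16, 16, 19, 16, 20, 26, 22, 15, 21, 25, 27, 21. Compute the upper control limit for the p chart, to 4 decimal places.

p̄ = Σdᵢ / (k·n) = 375 / (18 × 200) = 0.10417
UCL = p̄ + 3·√(p̄(1−p̄)/n) = 0.10417 + 3 × √(0.10417×0.89583/200) = 0.10417 + 3 × 0.02160 = 0.16897

0.1690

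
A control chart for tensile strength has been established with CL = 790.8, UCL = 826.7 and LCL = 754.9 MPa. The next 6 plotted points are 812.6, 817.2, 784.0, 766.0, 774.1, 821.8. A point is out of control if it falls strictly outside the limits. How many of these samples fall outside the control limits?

0

All 6 points lie within [754.9, 826.7].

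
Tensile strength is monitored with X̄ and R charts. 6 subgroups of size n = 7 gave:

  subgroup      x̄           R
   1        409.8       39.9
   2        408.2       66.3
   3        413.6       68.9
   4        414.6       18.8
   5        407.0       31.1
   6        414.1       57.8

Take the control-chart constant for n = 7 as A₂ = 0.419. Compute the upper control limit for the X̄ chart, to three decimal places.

X̄̄ = (409.8 + 408.2 + 413.6 + 414.6 + 407.0 + 414.1) / 6 = 2467.3000 / 6 = 411.2167
R̄ = (39.9 + 66.3 + 68.9 + 18.8 + 31.1 + 57.8) / 6 = 282.8000 / 6 = 47.1333
UCL = X̄̄ + A₂·R̄ = 411.2167 + 0.419 × 47.1333 = 430.9655

430.966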